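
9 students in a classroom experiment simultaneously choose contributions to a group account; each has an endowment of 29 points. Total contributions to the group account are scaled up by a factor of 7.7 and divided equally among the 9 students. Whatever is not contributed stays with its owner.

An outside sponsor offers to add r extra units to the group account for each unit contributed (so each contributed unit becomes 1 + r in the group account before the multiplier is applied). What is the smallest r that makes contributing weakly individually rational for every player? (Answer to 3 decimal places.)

0.169

With matching at rate r, one contributed unit becomes (1 + r) in the group account and returns 7.7 × (1 + r) / 9 to the contributor.
Setting this equal to 1: 1 + r = 9/7.7 = 1.1688.
So the minimum matching rate is r = 1.1688 − 1 = 0.169.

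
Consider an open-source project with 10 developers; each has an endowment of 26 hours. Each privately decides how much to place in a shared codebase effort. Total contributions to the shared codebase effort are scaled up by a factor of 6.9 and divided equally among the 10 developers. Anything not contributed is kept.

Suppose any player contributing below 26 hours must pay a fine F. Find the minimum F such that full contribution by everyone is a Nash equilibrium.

Given the others contribute fully, the best deviation is to contribute 0 (any partial contribution still incurs the fine and gives up units whose private return 0.6900 is below 1).
Deviating from 26 to 0 saves 26 hours but forfeits the deviator's share of the drop in the shared codebase effort: 6.9/10 × 26 = 17.94.
So the deviation gain is 26 − 17.94 = 8.06, and the fine must be at least 8.06 hours to wipe it out.

8.06 hours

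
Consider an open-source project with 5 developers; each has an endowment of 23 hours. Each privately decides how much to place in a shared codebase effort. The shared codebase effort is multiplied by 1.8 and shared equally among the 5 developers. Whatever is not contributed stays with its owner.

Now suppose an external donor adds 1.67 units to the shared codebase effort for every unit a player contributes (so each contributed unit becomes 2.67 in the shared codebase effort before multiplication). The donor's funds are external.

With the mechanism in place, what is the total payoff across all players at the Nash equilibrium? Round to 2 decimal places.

115.00 hours

Even with the mechanism, each unit contributed returns only 1.8 × 2.67 / 5 = 0.9612 per unit of net cost, so contributing nothing is still dominant.
At the Nash equilibrium no one contributes; group total payoff = 5 × 23 = 115.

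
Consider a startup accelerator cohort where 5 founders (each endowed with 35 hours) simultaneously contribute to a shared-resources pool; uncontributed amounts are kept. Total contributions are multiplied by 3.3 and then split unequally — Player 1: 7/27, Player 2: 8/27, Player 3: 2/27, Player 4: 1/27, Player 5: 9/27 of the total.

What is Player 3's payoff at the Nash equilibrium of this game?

Each unit j contributes comes back to j as 3.3 × (j's share), so j prefers to contribute only if that share exceeds 1/3.3 = 0.3030; otherwise keeping the unit dominates.
Player 5 alone (share 9/27) is above the threshold, contributing 35; the remaining 4 contribute 0. Total contributed: 35.
Player 3 keeps 35 and receives 3.3 × 35 × 2/27 = 8.56 from the shared-resources pool, for a payoff of 43.56.

43.56 hours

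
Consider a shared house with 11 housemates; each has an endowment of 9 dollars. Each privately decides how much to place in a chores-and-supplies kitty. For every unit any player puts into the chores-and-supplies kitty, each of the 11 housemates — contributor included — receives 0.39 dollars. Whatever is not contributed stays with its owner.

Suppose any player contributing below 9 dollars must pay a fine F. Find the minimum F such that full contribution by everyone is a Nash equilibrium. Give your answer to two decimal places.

Given the others contribute fully, the best deviation is to contribute 0 (any partial contribution still incurs the fine and gives up units whose private return 0.39 is below 1).
Deviating from 9 to 0 saves 9 dollars but forfeits the deviator's share of the drop in the chores-and-supplies kitty: 0.39 × 9 = 3.51.
So the deviation gain is 9 − 3.51 = 5.49, and the fine must be at least 5.49 dollars to wipe it out.

5.49 dollars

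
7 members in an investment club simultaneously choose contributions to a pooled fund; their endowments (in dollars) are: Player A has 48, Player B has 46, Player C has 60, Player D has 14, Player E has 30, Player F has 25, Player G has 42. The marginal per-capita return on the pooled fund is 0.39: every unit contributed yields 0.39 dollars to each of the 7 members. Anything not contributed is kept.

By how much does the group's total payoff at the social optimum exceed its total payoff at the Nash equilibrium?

458.45 dollars

The private return per contributed unit is 0.39 < 1 for everyone, so the Nash equilibrium is zero contribution and the group total is Σ E_j = 48 + 46 + 60 + 14 + 30 + 25 + 42 = 265.
Each contributed unit returns 2.730 to the group, so the social optimum is full contribution by everyone: group total = 2.730 × 265 = 723.45.
Efficiency loss = (2.730 − 1) × 265 = 458.45.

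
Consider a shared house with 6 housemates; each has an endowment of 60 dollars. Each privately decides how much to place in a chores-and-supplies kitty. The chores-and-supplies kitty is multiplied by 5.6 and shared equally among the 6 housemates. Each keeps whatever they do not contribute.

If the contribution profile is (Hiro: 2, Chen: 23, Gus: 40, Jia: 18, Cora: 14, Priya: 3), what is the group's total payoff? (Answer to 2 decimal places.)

Total contributed: 2 + 23 + 40 + 18 + 14 + 3 = 100; total kept: 6 × 60 − 100 = 260.
The chores-and-supplies kitty pays out 5.6 × 100 = 560.00 in aggregate.
Group total = 260 + 560.00 = 820.00.

820.00 dollars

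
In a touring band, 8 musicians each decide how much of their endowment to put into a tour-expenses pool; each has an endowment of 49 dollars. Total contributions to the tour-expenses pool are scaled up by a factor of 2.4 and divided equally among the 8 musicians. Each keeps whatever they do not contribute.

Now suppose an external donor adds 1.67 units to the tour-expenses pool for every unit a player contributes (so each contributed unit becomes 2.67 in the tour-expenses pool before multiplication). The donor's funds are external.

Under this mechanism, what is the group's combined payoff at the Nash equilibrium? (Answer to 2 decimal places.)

With the mechanism, a contributed unit returns 2.4 × 2.67 / 8 = 0.8010 per unit of net cost — still below 1 — so contributing 0 remains dominant for every player.
Everyone keeps their endowment and the group total is 8 × 49 = 392.

392.00 dollars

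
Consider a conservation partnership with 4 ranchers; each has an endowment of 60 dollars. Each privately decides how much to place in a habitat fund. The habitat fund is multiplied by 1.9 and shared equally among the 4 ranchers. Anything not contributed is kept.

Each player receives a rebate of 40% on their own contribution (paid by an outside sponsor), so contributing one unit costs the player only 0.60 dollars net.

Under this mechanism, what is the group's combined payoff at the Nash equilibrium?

With the mechanism, a contributed unit returns (1.9/4) / 0.60 = 0.7917 per unit of net cost — still below 1 — so contributing 0 remains dominant for every player.
Everyone keeps their endowment and the group total is 4 × 60 = 240.

240.00 dollars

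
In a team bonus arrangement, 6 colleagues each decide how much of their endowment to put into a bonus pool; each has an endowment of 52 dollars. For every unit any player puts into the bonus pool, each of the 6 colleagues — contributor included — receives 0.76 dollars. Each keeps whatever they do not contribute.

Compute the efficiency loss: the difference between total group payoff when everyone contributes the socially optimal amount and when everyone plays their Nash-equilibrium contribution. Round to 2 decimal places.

The private return per contributed unit is 0.76 < 1, so contributing 0 is dominant for every player. At the Nash equilibrium everyone keeps their 52, and the group total is 6 × 52 = 312.
Each contributed unit returns 4.560 to the group as a whole (0.76 to each of 6 players), which exceeds 1, so the social optimum is full contribution: group total = 4.560 × 312 = 1422.72.
Efficiency loss = 1422.72 − 312 = 1110.72.

1110.72 dollars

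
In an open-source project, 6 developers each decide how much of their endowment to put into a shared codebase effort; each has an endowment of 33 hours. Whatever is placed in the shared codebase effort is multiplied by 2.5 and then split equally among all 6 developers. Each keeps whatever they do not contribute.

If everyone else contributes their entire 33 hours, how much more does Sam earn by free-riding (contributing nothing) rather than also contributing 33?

19.25 hours

Switching from a contribution of 33 to 0 lets Sam keep an extra 33 hours, but lowers the shared codebase effort by 33, which costs Sam their own share of that drop: 2.5/6 × 33 = 13.75.
Net gain = 33 − 13.75 = 19.25. The private return per contributed unit (0.4167) is below 1, so free-riding is indeed the best response regardless of what the others do.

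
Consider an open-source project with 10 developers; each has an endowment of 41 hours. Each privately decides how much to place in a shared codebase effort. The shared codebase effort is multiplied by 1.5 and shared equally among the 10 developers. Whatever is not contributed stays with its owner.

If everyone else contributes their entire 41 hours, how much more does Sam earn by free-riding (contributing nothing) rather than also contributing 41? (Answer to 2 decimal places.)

Switching from a contribution of 41 to 0 lets Sam keep an extra 41 hours, but lowers the shared codebase effort by 41, which costs Sam their own share of that drop: 1.5/10 × 41 = 6.15.
Net gain = 41 − 6.15 = 34.85. The private return per contributed unit (0.1500) is below 1, so free-riding is indeed the best response regardless of what the others do.

34.85 hours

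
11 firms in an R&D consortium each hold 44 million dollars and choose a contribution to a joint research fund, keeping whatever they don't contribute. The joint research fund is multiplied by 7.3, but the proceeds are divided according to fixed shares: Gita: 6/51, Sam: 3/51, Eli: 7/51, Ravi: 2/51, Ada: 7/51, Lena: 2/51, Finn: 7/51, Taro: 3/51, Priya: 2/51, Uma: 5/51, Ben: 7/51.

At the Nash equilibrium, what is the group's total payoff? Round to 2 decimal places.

1592.80 million dollars

A player with share s gets back 7.3·s per unit contributed, so full contribution is dominant for anyone with s > 1/7.3 = 0.1370 and zero contribution is dominant for anyone below.
Eli, Ada, Finn and Ben clear that bar, contributing 44 each; the remaining 7 contribute 0. Total contributed: 176.
The joint research fund pays out 7.3 × 176 = 1284.80 in total (split across the unequal shares, but the aggregate is all that matters for the group sum).
The 7 free-riders keep 44 each, adding 308. Group total = 308 + 1284.80 = 1592.80.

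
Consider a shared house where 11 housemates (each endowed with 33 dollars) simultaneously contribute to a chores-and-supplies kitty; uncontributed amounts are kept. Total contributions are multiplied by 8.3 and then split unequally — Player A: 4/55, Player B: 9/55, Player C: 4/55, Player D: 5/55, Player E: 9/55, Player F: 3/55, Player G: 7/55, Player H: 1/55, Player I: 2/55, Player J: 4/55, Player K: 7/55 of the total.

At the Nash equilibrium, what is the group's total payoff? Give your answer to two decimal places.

1326.60 dollars

A player with share s gets back 8.3·s per unit contributed, so full contribution is dominant for anyone with s > 1/8.3 = 0.1205 and zero contribution is dominant for anyone below.
Player B, Player E, Player G and Player K are above the threshold, contributing 33 each; the remaining 7 contribute 0. Total contributed: 132.
The chores-and-supplies kitty pays out 8.3 × 132 = 1095.60 in total (split across the unequal shares, but the aggregate is all that matters for the group sum).
The 7 free-riders keep 33 each, adding 231. Group total = 231 + 1095.60 = 1326.60.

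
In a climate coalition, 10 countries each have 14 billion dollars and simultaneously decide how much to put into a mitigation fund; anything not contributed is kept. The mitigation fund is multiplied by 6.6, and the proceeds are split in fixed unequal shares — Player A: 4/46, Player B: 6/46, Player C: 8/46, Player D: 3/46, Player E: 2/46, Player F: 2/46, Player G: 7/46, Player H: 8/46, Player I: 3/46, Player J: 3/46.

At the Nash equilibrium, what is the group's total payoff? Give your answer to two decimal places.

375.20 billion dollars

A player with share s gets back 6.6·s per unit contributed, so full contribution is dominant for anyone with s > 1/6.6 = 0.1515 and zero contribution is dominant for anyone below.
Player C, Player G and Player H clear that bar, contributing 14 each; the remaining 7 contribute 0. Total contributed: 42.
The mitigation fund pays out 6.6 × 42 = 277.20 in total (split across the unequal shares, but the aggregate is all that matters for the group sum).
The 7 free-riders keep 14 each, adding 98. Group total = 98 + 277.20 = 375.20.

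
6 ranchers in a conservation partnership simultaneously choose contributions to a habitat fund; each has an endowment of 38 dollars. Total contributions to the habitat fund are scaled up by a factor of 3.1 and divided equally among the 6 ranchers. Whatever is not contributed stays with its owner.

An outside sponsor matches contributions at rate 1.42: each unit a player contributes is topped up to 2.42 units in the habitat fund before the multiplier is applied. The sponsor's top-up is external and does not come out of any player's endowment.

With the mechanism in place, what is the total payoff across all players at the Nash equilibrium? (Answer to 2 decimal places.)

Under the mechanism each unit contributed yields 3.1 × 2.42 / 6 = 1.2503 back to its contributor per unit of net cost, which exceeds 1, making full contribution the dominant choice for everyone.
At the Nash equilibrium everyone contributes 38. Group total payoff = 3.1 × 2.42 × 228 = 1710.46.

1710.46 dollars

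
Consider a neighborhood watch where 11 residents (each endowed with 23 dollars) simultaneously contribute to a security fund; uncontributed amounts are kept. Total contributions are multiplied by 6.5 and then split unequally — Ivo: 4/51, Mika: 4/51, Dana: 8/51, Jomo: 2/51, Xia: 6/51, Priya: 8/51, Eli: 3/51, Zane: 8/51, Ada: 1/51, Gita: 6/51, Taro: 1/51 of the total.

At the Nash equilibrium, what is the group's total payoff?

A player with share s gets back 6.5·s per unit contributed, so full contribution is dominant for anyone with s > 1/6.5 = 0.1538 and zero contribution is dominant for anyone below.
Dana, Priya and Zane clear that bar, contributing 23 each; the remaining 8 contribute 0. Total contributed: 69.
The security fund pays out 6.5 × 69 = 448.50 in total (split across the unequal shares, but the aggregate is all that matters for the group sum).
The 8 free-riders keep 23 each, adding 184. Group total = 184 + 448.50 = 632.50.

632.50 dollars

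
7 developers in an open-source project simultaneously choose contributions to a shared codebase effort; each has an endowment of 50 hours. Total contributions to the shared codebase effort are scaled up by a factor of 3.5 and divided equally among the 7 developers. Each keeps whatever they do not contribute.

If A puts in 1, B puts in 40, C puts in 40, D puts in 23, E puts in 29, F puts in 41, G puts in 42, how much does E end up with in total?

129.00 hours

Total contributed: 1 + 40 + 40 + 23 + 29 + 41 + 42 = 216.
Each receives 3.5 × 216 / 7 = 108.00 from the shared codebase effort.
E keeps 50 − 29 = 21, so E's payoff is 21 + 108.00 = 129.00.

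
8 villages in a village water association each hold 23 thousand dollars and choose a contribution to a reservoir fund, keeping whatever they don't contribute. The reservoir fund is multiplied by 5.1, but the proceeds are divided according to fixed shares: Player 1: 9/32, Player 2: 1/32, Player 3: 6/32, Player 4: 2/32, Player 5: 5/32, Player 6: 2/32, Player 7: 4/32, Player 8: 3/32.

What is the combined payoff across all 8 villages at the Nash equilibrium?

278.30 thousand dollars

A player with share s gets back 5.1·s per unit contributed, so full contribution is dominant for anyone with s > 1/5.1 = 0.1961 and zero contribution is dominant for anyone below.
Player 1 alone (share 9/32) is above the threshold, contributing 23; the remaining 7 contribute 0. Total contributed: 23.
The reservoir fund pays out 5.1 × 23 = 117.30 in total (split across the unequal shares, but the aggregate is all that matters for the group sum).
The 7 free-riders keep 23 each, adding 161. Group total = 161 + 117.30 = 278.30.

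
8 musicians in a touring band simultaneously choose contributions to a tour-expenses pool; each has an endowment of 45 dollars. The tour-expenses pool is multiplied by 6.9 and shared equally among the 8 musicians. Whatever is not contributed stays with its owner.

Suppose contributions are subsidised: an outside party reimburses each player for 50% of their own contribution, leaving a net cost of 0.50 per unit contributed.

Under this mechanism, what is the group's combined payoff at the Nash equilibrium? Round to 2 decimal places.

2664.00 dollars

The effective private return per unit is now (6.9/8) / 0.50 = 1.7250 > 1, so every player's dominant strategy flips to full contribution.
So the Nash equilibrium is full contribution by all 8; the group earns 8 × (45 × 0.50 + 6.9 × 45) = 2664.00.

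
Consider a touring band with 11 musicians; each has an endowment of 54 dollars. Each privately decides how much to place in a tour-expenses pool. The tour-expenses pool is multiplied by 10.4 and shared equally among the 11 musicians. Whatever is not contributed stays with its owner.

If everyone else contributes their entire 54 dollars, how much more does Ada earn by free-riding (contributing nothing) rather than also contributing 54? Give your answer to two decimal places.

2.95 dollars

Switching from a contribution of 54 to 0 lets Ada keep an extra 54 dollars, but lowers the tour-expenses pool by 54, which costs Ada their own share of that drop: 10.4/11 × 54 = 51.05.
Net gain = 54 − 51.05 = 2.95. The private return per contributed unit (0.9455) is below 1, so free-riding is indeed the best response regardless of what the others do.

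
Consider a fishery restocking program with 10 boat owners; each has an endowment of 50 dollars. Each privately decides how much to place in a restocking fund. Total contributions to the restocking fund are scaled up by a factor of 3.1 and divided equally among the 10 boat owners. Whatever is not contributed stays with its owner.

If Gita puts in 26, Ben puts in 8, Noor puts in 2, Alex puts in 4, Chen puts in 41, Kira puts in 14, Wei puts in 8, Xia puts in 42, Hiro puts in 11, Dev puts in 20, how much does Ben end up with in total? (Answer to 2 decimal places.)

96.56 dollars

Total contributed: 26 + 8 + 2 + 4 + 41 + 14 + 8 + 42 + 11 + 20 = 176.
Each receives 3.1 × 176 / 10 = 54.56 from the restocking fund.
Ben keeps 50 − 8 = 42, so Ben's payoff is 42 + 54.56 = 96.56.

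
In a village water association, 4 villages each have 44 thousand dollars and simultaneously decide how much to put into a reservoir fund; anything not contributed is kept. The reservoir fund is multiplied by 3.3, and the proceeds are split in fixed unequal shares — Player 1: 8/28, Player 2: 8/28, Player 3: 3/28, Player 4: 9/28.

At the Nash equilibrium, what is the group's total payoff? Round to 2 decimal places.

277.20 thousand dollars

A player with share s gets back 3.3·s per unit contributed, so full contribution is dominant for anyone with s > 1/3.3 = 0.3030 and zero contribution is dominant for anyone below.
Only Player 4 (9/28) clears that bar, contributing 44; the remaining 3 contribute 0. Total contributed: 44.
The reservoir fund pays out 3.3 × 44 = 145.20 in total (split across the unequal shares, but the aggregate is all that matters for the group sum).
The 3 free-riders keep 44 each, adding 132. Group total = 132 + 145.20 = 277.20.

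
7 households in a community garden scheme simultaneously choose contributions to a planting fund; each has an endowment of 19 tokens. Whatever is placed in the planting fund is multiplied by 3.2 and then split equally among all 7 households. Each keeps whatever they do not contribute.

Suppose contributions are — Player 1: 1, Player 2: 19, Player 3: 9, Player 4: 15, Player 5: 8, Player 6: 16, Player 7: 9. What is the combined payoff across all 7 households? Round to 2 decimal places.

Total contributed: 1 + 19 + 9 + 15 + 8 + 16 + 9 = 77; total kept: 7 × 19 − 77 = 56.
The planting fund pays out 3.2 × 77 = 246.40 in aggregate.
Group total = 56 + 246.40 = 302.40.

302.40 tokens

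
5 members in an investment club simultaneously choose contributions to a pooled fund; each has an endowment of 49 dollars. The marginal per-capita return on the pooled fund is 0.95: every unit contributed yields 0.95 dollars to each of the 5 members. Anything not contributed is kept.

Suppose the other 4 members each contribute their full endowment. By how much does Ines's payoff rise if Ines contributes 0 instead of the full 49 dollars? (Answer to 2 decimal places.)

Switching from a contribution of 49 to 0 lets Ines keep an extra 49 dollars, but lowers the pooled fund by 49, which costs Ines their own share of that drop: 0.95 × 49 = 46.55.
Net gain = 49 − 46.55 = 2.45. The private return per contributed unit (0.95) is below 1, so free-riding is indeed the best response regardless of what the others do.

2.45 dollars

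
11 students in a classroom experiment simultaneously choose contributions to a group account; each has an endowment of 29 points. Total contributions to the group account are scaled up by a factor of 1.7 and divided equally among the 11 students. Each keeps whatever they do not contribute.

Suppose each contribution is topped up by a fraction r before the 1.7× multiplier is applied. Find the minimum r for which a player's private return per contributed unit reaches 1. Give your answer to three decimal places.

With matching at rate r, one contributed unit becomes (1 + r) in the group account and returns 1.7 × (1 + r) / 11 to the contributor.
Setting this equal to 1: 1 + r = 11/1.7 = 6.4706.
So the minimum matching rate is r = 6.4706 − 1 = 5.471.

5.471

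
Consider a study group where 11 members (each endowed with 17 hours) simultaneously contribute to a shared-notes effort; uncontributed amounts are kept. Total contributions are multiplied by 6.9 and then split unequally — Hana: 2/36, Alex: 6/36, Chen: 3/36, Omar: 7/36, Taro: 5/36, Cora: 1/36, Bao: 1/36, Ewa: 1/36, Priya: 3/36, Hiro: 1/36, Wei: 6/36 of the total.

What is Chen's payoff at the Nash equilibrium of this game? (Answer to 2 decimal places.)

46.33 hours

Each unit j contributes comes back to j as 6.9 × (j's share), so j prefers to contribute only if that share exceeds 1/6.9 = 0.1449; otherwise keeping the unit dominates.
Alex, Omar and Wei clear that bar, contributing 17 each; the remaining 8 contribute 0. Total contributed: 51.
Chen keeps 17 and receives 6.9 × 51 × 3/36 = 29.33 from the shared-notes effort, for a payoff of 46.33.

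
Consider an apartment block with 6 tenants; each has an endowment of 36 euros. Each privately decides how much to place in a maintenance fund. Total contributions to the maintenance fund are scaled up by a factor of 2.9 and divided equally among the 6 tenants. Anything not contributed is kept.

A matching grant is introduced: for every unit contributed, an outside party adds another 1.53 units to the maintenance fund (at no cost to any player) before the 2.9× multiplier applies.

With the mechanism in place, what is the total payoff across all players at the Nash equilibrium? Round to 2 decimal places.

The effective private return per unit is now 2.9 × 2.53 / 6 = 1.2228 > 1, so every player's dominant strategy flips to full contribution.
At the Nash equilibrium everyone contributes 36. Group total payoff = 2.9 × 2.53 × 216 = 1584.79.

1584.79 euros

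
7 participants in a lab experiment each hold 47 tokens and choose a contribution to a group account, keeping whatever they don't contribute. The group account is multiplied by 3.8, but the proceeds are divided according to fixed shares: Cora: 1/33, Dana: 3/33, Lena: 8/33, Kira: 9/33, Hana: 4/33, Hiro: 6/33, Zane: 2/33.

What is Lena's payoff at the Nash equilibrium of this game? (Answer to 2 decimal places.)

90.30 tokens

Each unit j contributes comes back to j as 3.8 × (j's share), so j prefers to contribute only if that share exceeds 1/3.8 = 0.2632; otherwise keeping the unit dominates.
The only share above 0.2632 is Kira's 9/33, contributing 47; the remaining 6 contribute 0. Total contributed: 47.
Lena keeps 47 and receives 3.8 × 47 × 8/33 = 43.30 from the group account, for a payoff of 90.30.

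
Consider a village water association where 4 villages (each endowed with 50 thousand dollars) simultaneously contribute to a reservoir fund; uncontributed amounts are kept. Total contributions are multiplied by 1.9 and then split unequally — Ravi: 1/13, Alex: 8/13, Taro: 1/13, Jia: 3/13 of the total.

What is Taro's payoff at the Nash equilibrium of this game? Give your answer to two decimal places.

57.31 thousand dollars

A player with share s gets back 1.9·s per unit contributed, so full contribution is dominant for anyone with s > 1/1.9 = 0.5263 and zero contribution is dominant for anyone below.
Alex alone (share 8/13) is above the threshold, contributing 50; the remaining 3 contribute 0. Total contributed: 50.
Taro keeps 50 and receives 1.9 × 50 × 1/13 = 7.31 from the reservoir fund, for a payoff of 57.31.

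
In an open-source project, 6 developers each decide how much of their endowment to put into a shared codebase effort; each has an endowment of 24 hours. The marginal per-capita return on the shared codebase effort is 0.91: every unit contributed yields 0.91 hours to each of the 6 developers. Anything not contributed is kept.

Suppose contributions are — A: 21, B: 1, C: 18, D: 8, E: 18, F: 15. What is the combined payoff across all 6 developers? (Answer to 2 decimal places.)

Total contributed: 21 + 1 + 18 + 8 + 18 + 15 = 81; total kept: 6 × 24 − 81 = 63.
The shared codebase effort pays out 0.91 × 6 × 81 = 442.26 in aggregate.
Group total = 63 + 442.26 = 505.26.

505.26 hours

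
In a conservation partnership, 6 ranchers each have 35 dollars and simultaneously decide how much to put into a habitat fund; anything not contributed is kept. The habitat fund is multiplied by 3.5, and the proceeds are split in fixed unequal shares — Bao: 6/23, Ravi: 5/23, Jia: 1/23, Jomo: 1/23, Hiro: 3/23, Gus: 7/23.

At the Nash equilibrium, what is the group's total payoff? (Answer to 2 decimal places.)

297.50 dollars

Player j's private return per contributed unit is 3.5 × (j's share). Contributing is weakly dominant for j when that share is at least 1/3.5 = 0.2857, and contributing 0 is dominant otherwise.
The only share above 0.2857 is Gus's 7/23, contributing 35; the remaining 5 contribute 0. Total contributed: 35.
The habitat fund pays out 3.5 × 35 = 122.50 in total (split across the unequal shares, but the aggregate is all that matters for the group sum).
The 5 free-riders keep 35 each, adding 175. Group total = 175 + 122.50 = 297.50.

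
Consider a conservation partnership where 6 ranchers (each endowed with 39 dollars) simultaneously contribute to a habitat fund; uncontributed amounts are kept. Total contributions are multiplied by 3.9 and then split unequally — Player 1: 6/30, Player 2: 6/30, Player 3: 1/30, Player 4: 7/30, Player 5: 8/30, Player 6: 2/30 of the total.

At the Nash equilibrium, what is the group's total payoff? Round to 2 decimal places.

347.10 dollars

A player with share s gets back 3.9·s per unit contributed, so full contribution is dominant for anyone with s > 1/3.9 = 0.2564 and zero contribution is dominant for anyone below.
Player 5 alone (share 8/30) is above the threshold, contributing 39; the remaining 5 contribute 0. Total contributed: 39.
The habitat fund pays out 3.9 × 39 = 152.10 in total (split across the unequal shares, but the aggregate is all that matters for the group sum).
The 5 free-riders keep 39 each, adding 195. Group total = 195 + 152.10 = 347.10.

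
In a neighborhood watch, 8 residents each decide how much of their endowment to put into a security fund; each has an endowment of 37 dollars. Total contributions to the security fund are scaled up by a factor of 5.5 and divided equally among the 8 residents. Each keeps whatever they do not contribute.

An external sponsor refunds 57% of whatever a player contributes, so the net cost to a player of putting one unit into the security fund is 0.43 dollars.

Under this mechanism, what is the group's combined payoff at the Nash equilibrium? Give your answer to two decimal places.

The effective private return per unit is now (5.5/8) / 0.43 = 1.5988 > 1, so every player's dominant strategy flips to full contribution.
So the Nash equilibrium is full contribution by all 8; the group earns 8 × (37 × 0.57 + 5.5 × 37) = 1796.72.

1796.72 dollars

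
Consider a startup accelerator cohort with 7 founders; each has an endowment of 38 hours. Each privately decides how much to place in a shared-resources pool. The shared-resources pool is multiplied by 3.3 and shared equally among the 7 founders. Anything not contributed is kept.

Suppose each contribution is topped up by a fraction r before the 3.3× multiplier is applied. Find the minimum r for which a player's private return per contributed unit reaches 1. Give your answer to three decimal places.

1.121

With matching at rate r, one contributed unit becomes (1 + r) in the shared-resources pool and returns 3.3 × (1 + r) / 7 to the contributor.
Setting this equal to 1: 1 + r = 7/3.3 = 2.1212.
So the minimum matching rate is r = 2.1212 − 1 = 1.121.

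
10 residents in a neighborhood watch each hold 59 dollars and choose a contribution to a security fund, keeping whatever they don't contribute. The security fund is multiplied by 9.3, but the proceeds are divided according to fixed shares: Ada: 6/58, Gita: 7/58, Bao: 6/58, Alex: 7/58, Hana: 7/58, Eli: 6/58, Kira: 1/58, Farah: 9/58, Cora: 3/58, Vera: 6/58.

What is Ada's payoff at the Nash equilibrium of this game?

286.05 dollars

A player with share s gets back 9.3·s per unit contributed, so full contribution is dominant for anyone with s > 1/9.3 = 0.1075 and zero contribution is dominant for anyone below.
Gita, Alex, Hana and Farah clear that bar, contributing 59 each; the remaining 6 contribute 0. Total contributed: 236.
Ada keeps 59 and receives 9.3 × 236 × 6/58 = 227.05 from the security fund, for a payoff of 286.05.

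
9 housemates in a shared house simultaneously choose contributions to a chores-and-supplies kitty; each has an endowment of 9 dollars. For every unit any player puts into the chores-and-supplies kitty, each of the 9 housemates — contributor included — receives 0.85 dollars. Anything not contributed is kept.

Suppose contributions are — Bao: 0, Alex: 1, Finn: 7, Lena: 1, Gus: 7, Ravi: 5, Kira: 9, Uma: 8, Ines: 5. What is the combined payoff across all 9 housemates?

366.95 dollars

Total contributed: 0 + 1 + 7 + 1 + 7 + 5 + 9 + 8 + 5 = 43; total kept: 9 × 9 − 43 = 38.
The chores-and-supplies kitty pays out 0.85 × 9 × 43 = 328.95 in aggregate.
Group total = 38 + 328.95 = 366.95.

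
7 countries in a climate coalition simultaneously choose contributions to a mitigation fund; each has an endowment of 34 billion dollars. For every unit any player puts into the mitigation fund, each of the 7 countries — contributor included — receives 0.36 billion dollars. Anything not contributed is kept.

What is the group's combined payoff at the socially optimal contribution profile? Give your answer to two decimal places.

Each contributed unit returns 2.520 to the group as a whole (0.36 to each of 7 players), which exceeds 1, so the social optimum is full contribution: group total = 2.520 × 238 = 599.76.

599.76 billion dollars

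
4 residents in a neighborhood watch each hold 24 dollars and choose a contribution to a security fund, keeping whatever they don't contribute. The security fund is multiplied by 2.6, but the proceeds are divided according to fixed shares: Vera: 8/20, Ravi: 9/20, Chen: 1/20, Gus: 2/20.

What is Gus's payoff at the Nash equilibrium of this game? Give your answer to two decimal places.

36.48 dollars

For player j, contributing a unit is worthwhile iff 2.6 × (j's share) ≥ 1, i.e. iff j's share is at least 0.3846.
The shares above 0.3846 belong to Vera and Ravi, contributing 24 each; the remaining 2 contribute 0. Total contributed: 48.
Gus keeps 24 and receives 2.6 × 48 × 2/20 = 12.48 from the security fund, for a payoff of 36.48.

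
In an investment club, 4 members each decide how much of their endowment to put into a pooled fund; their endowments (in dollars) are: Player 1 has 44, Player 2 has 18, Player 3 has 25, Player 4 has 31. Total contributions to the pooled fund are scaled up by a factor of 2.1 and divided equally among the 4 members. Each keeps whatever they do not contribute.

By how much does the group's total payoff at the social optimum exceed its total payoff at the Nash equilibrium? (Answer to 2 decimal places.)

129.80 dollars

The private return per contributed unit is 2.1/4 = 0.5250 < 1 for every player regardless of endowment, so the Nash equilibrium is zero contribution and the group total is Σ E_j = 44 + 18 + 25 + 31 = 118.
Each contributed unit returns 2.100 to the group, so the social optimum is full contribution by everyone: group total = 2.100 × 118 = 247.80.
Efficiency loss = (2.100 − 1) × 118 = 129.80.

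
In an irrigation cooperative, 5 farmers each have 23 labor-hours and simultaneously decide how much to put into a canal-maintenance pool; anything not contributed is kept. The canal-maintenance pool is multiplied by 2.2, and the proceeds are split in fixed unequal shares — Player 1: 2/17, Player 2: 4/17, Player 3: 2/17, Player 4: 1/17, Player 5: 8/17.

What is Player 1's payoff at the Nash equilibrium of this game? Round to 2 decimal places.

28.95 labor-hours

Player j's private return per contributed unit is 2.2 × (j's share). Contributing is weakly dominant for j when that share is at least 1/2.2 = 0.4545, and contributing 0 is dominant otherwise.
Player 5 alone (share 8/17) is above the threshold, contributing 23; the remaining 4 contribute 0. Total contributed: 23.
Player 1 keeps 23 and receives 2.2 × 23 × 2/17 = 5.95 from the canal-maintenance pool, for a payoff of 28.95.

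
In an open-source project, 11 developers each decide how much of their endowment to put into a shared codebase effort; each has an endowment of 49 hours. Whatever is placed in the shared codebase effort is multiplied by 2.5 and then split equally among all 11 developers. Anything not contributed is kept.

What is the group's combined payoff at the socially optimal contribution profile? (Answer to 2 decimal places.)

1347.50 hours

Each contributed unit returns 2.500 to the group as a whole (0.2273 to each of 11 players), which exceeds 1, so the social optimum is full contribution: group total = 2.500 × 539 = 1347.50.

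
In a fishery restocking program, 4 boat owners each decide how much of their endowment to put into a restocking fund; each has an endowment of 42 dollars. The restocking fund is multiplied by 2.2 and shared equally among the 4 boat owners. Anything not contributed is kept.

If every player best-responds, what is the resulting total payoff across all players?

Each contributed unit returns 2.2/4 = 0.5500 to its contributor — below 1 — so contributing 0 is dominant for every player. At the Nash equilibrium everyone keeps their 42, and the group total is 4 × 42 = 168.

168.00 dollars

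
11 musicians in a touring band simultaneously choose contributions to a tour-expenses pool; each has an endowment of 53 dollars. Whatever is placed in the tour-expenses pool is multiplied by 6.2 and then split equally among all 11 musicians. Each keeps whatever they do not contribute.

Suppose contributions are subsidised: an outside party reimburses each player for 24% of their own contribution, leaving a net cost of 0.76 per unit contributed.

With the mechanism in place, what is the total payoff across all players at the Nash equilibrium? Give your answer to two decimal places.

With the mechanism, a contributed unit returns (6.2/11) / 0.76 = 0.7416 per unit of net cost — still below 1 — so contributing 0 remains dominant for every player.
At the Nash equilibrium no one contributes; group total payoff = 11 × 53 = 583.

583.00 dollars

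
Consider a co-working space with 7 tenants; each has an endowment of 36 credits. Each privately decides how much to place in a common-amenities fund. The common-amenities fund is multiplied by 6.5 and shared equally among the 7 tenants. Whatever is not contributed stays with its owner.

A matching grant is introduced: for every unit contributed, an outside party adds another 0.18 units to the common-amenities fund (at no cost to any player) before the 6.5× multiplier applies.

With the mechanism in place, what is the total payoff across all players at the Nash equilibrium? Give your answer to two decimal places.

The effective private return per unit is now 6.5 × 1.18 / 7 = 1.0957 > 1, so every player's dominant strategy flips to full contribution.
So the Nash equilibrium is full contribution by all 7; the group earns 6.5 × 1.18 × 252 = 1932.84.

1932.84 credits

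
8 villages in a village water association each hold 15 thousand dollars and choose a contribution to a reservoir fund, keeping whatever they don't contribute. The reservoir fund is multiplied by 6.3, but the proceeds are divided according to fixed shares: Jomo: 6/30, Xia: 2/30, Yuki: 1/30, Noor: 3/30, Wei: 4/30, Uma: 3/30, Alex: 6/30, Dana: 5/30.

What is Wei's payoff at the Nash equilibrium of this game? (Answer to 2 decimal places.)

52.80 thousand dollars

A player with share s gets back 6.3·s per unit contributed, so full contribution is dominant for anyone with s > 1/6.3 = 0.1587 and zero contribution is dominant for anyone below.
The shares above 0.1587 belong to Jomo, Alex and Dana, contributing 15 each; the remaining 5 contribute 0. Total contributed: 45.
Wei keeps 15 and receives 6.3 × 45 × 4/30 = 37.80 from the reservoir fund, for a payoff of 52.80.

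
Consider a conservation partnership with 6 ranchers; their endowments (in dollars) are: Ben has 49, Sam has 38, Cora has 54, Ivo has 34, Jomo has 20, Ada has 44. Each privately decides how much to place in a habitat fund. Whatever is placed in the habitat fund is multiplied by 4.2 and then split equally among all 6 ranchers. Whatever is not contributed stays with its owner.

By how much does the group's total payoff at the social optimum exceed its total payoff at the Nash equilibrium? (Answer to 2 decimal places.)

The private return per contributed unit is 4.2/6 = 0.7000 < 1 for every player regardless of endowment, so the Nash equilibrium is zero contribution and the group total is Σ E_j = 49 + 38 + 54 + 34 + 20 + 44 = 239.
Each contributed unit returns 4.200 to the group, so the social optimum is full contribution by everyone: group total = 4.200 × 239 = 1003.80.
Efficiency loss = (4.200 − 1) × 239 = 764.80.

764.80 dollars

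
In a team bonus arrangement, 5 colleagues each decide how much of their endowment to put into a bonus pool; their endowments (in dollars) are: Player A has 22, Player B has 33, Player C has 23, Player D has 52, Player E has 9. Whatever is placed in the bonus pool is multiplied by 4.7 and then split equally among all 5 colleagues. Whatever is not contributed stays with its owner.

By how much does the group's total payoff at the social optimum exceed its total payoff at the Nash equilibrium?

514.30 dollars

The private return per contributed unit is 4.7/5 = 0.9400 < 1 for every player regardless of endowment, so the Nash equilibrium is zero contribution and the group total is Σ E_j = 22 + 33 + 23 + 52 + 9 = 139.
Each contributed unit returns 4.700 to the group, so the social optimum is full contribution by everyone: group total = 4.700 × 139 = 653.30.
Efficiency loss = (4.700 − 1) × 139 = 514.30.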